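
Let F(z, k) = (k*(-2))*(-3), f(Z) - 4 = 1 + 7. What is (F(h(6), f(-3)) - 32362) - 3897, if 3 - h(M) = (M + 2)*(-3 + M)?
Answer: -36187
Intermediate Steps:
h(M) = 3 - (-3 + M)*(2 + M) (h(M) = 3 - (M + 2)*(-3 + M) = 3 - (2 + M)*(-3 + M) = 3 - (-3 + M)*(2 + M))
f(Z) = 12 (f(Z) = 4 + (1 + 7) = 4 + 8 = 12)
F(z, k) = 6*k (F(z, k) = -2*k*(-3) = 6*k)
(F(h(6), f(-3)) - 32362) - 3897 = (6*12 - 32362) - 3897 = (72 - 32362) - 3897 = -32290 - 3897 = -36187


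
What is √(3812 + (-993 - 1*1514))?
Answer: 3*√145 ≈ 36.125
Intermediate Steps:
√(3812 + (-993 - 1*1514)) = √(3812 + (-993 - 1514)) = √(3812 - 2507) = √1305 = 3*√145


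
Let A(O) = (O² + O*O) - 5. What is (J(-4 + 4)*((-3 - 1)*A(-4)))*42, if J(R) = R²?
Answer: 0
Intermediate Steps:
A(O) = -5 + 2*O² (A(O) = (O² + O²) - 5 = 2*O² - 5 = -5 + 2*O²)
(J(-4 + 4)*((-3 - 1)*A(-4)))*42 = ((-4 + 4)²*((-3 - 1)*(-5 + 2*(-4)²)))*42 = (0²*(-4*(-5 + 2*16)))*42 = (0*(-4*(-5 + 32)))*42 = (0*(-4*27))*42 = (0*(-108))*42 = 0*42 = 0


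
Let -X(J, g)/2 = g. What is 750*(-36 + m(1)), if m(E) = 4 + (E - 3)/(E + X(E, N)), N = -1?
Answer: -24500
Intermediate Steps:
X(J, g) = -2*g
m(E) = 4 + (-3 + E)/(2 + E) (m(E) = 4 + (E - 3)/(E - 2*(-1)) = 4 + (-3 + E)/(E + 2) = 4 + (-3 + E)/(2 + E))
750*(-36 + m(1)) = 750*(-36 + 5*(1 + 1)/(2 + 1)) = 750*(-36 + 5*2/3) = 750*(-36 + 5*(⅓)*2) = 750*(-36 + 10/3) = 750*(-98/3) = -24500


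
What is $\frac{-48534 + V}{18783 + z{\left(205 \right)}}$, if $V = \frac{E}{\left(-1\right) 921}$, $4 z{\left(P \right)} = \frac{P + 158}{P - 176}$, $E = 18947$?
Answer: $- \frac{5187376276}{2007034911} \approx -2.5846$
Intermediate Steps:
$z{\left(P \right)} = \frac{158 + P}{4 \left(-176 + P\right)}$ ($z{\left(P \right)} = \frac{\left(P + 158\right) \frac{1}{P - 176}}{4} = \frac{\left(158 + P\right) \frac{1}{-176 + P}}{4} = \frac{\frac{1}{-176 + P} \left(158 + P\right)}{4} = \frac{158 + P}{4 \left(-176 + P\right)}$)
$V = - \frac{18947}{921}$ ($V = \frac{18947}{\left(-1\right) 921} = \frac{18947}{-921} = 18947 \left(- \frac{1}{921}\right) = - \frac{18947}{921} \approx -20.572$)
$\frac{-48534 + V}{18783 + z{\left(205 \right)}} = \frac{-48534 - \frac{18947}{921}}{18783 + \frac{158 + 205}{4 \left(-176 + 205\right)}} = - \frac{44718761}{921 \left(18783 + \frac{1}{4} \cdot \frac{1}{29} \cdot 363\right)} = - \frac{44718761}{921 \left(18783 + \frac{363}{116}\right)} = - \frac{44718761}{921 \cdot \frac{2179191}{116}} = \left(- \frac{44718761}{921}\right) \frac{116}{2179191} = - \frac{5187376276}{2007034911}$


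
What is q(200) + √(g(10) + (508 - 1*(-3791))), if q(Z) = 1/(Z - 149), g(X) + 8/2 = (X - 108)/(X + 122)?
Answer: 1/51 + √18705786/66 ≈ 65.550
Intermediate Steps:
g(X) = -4 + (-108 + X)/(122 + X) (g(X) = -4 + (X - 108)/(X + 122) = -4 + (-108 + X)/(122 + X))
q(Z) = 1/(-149 + Z)
q(200) + √(g(10) + (508 - 1*(-3791))) = 1/(-149 + 200) + √((-596 - 3*10)/(122 + 10) + (508 - 1*(-3791))) = 1/51 + √((-596 - 30)/132 + (508 + 3791)) = 1/51 + √((1/132)*(-626) + 4299) = 1/51 + √(-313/66 + 4299) = 1/51 + √(283421/66) = 1/51 + √18705786/66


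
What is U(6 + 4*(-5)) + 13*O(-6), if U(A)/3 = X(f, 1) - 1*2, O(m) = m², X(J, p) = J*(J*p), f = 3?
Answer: 489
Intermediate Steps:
X(J, p) = p*J²
U(A) = 21 (U(A) = 3*(1*3² - 1*2) = 3*(1*9 - 2) = 3*(9 - 2) = 3*7 = 21)
U(6 + 4*(-5)) + 13*O(-6) = 21 + 13*(-6)² = 21 + 13*36 = 21 + 468 = 489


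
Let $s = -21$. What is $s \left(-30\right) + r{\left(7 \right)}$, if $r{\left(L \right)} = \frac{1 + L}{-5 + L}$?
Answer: $634$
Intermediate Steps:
$r{\left(L \right)} = \frac{1 + L}{-5 + L}$
$s \left(-30\right) + r{\left(7 \right)} = \left(-21\right) \left(-30\right) + \frac{1 + 7}{-5 + 7} = 630 + \frac{1}{2} \cdot 8 = 630 + 4 = 634$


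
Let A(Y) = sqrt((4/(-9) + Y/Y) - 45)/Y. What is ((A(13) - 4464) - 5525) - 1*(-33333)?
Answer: 23344 + 20*I/39 ≈ 23344.0 + 0.51282*I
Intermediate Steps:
A(Y) = 20*I/(3*Y) (A(Y) = sqrt((4*(-1/9) + 1) - 45)/Y = sqrt((-4/9 + 1) - 45)/Y = sqrt(5/9 - 45)/Y = sqrt(-400/9)/Y = (20*I/3)/Y = 20*I/(3*Y))
((A(13) - 4464) - 5525) - 1*(-33333) = (((20/3)*I/13 - 4464) - 5525) - 1*(-33333) = (((20/3)*I*(1/13) - 4464) - 5525) + 33333 = ((20*I/39 - 4464) - 5525) + 33333 = ((-4464 + 20*I/39) - 5525) + 33333 = (-9989 + 20*I/39) + 33333 = 23344 + 20*I/39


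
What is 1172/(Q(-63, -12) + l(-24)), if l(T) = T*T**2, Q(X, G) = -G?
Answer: -293/3453 ≈ -0.084854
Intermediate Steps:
l(T) = T**3
1172/(Q(-63, -12) + l(-24)) = 1172/(-1*(-12) + (-24)**3) = 1172/(12 - 13824) = 1172/(-13812) = 1172*(-1/13812) = -293/3453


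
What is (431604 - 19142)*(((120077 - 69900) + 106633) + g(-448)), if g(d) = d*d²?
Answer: -37022004248884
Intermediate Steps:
g(d) = d³
(431604 - 19142)*(((120077 - 69900) + 106633) + g(-448)) = (431604 - 19142)*(((120077 - 69900) + 106633) + (-448)³) = 412462*((50177 + 106633) - 89915392) = 412462*(156810 - 89915392) = 412462*(-89758582) = -37022004248884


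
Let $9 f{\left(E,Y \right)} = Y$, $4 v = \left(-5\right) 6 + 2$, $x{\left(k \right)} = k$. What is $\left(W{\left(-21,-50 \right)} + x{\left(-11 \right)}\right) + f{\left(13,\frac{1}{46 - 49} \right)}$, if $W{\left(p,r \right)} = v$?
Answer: $- \frac{487}{27} \approx -18.037$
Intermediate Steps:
$v = -7$ ($v = \frac{\left(-5\right) 6 + 2}{4} = \frac{-30 + 2}{4} = \frac{1}{4} \left(-28\right) = -7$)
$W{\left(p,r \right)} = -7$
$f{\left(E,Y \right)} = \frac{Y}{9}$
$\left(W{\left(-21,-50 \right)} + x{\left(-11 \right)}\right) + f{\left(13,\frac{1}{46 - 49} \right)} = \left(-7 - 11\right) + \frac{1}{9 \left(46 - 49\right)} = -18 + \frac{1}{9 \left(-3\right)} = -18 + \frac{1}{9} \left(- \frac{1}{3}\right) = -18 - \frac{1}{27} = - \frac{487}{27}$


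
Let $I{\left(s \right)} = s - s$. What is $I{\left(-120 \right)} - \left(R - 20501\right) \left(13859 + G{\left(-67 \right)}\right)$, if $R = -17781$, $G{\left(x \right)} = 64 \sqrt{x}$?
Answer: $530550238 + 2450048 i \sqrt{67} \approx 5.3055 \cdot 10^{8} + 2.0054 \cdot 10^{7} i$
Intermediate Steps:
$I{\left(s \right)} = 0$
$I{\left(-120 \right)} - \left(R - 20501\right) \left(13859 + G{\left(-67 \right)}\right) = 0 - \left(-17781 - 20501\right) \left(13859 + 64 \sqrt{-67}\right) = 0 - - 38282 \left(13859 + 64 i \sqrt{67}\right) = 0 - \left(-530550238 - 2450048 i \sqrt{67}\right) = 0 + \left(530550238 + 2450048 i \sqrt{67}\right) = 530550238 + 2450048 i \sqrt{67}$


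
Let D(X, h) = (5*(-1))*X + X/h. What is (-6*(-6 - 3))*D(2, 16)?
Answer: -2133/4 ≈ -533.25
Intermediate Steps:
D(X, h) = -5*X + X/h
(-6*(-6 - 3))*D(2, 16) = (-6*(-6 - 3))*(-5*2 + 2/16) = (-6*(-9))*(-10 + 2*(1/16)) = 54*(-10 + ⅛) = 54*(-79/8) = -2133/4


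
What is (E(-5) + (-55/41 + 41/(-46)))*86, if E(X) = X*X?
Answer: 1846377/943 ≈ 1958.0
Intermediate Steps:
E(X) = X**2
(E(-5) + (-55/41 + 41/(-46)))*86 = ((-5)**2 + (-55/41 + 41/(-46)))*86 = (25 + (-55*1/41 + 41*(-1/46)))*86 = (25 + (-55/41 - 41/46))*86 = (25 - 4211/1886)*86 = (42939/1886)*86 = 1846377/943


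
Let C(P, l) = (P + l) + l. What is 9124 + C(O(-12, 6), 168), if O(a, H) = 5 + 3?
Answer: 9468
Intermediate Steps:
O(a, H) = 8
C(P, l) = P + 2*l
9124 + C(O(-12, 6), 168) = 9124 + (8 + 2*168) = 9124 + (8 + 336) = 9124 + 344 = 9468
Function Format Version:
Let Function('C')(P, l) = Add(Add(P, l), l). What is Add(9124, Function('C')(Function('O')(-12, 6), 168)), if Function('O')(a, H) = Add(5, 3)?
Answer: 9468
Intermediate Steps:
Function('O')(a, H) = 8
Function('C')(P, l) = Add(P, Mul(2, l))
Add(9124, Function('C')(Function('O')(-12, 6), 168)) = Add(9124, Add(8, Mul(2, 168))) = Add(9124, Add(8, 336)) = Add(9124, 344) = 9468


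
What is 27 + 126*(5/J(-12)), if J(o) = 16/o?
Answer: -891/2 ≈ -445.50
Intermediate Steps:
27 + 126*(5/J(-12)) = 27 + 126*(5/((16/(-12)))) = 27 + 126*(5/((16*(-1/12)))) = 27 + 126*(5/(-4/3)) = 27 + 126*(5*(-¾)) = 27 + 126*(-15/4) = 27 - 945/2 = -891/2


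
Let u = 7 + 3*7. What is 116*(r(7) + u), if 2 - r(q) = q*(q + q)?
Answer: -7888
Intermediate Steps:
u = 28 (u = 7 + 21 = 28)
r(q) = 2 - 2*q² (r(q) = 2 - q*(q + q) = 2 - q*2*q = 2 - 2*q²)
116*(r(7) + u) = 116*((2 - 2*7²) + 28) = 116*((2 - 2*49) + 28) = 116*((2 - 98) + 28) = 116*(-96 + 28) = 116*(-68) = -7888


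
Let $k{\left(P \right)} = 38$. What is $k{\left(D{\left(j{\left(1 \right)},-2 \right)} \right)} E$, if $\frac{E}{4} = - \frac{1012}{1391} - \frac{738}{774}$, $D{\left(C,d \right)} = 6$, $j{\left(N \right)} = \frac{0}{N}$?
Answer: $- \frac{15283144}{59813} \approx -255.52$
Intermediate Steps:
$j{\left(N \right)} = 0$
$E = - \frac{402188}{59813}$ ($E = 4 \left(- \frac{1012}{1391} - \frac{738}{774}\right) = 4 \left(\left(-1012\right) \frac{1}{1391} - \frac{41}{43}\right) = 4 \left(- \frac{1012}{1391} - \frac{41}{43}\right) = 4 \left(- \frac{100547}{59813}\right) = - \frac{402188}{59813} \approx -6.7241$)
$k{\left(D{\left(j{\left(1 \right)},-2 \right)} \right)} E = 38 \left(- \frac{402188}{59813}\right) = - \frac{15283144}{59813}$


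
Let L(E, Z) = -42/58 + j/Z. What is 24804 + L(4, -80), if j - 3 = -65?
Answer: 28772699/1160 ≈ 24804.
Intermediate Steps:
j = -62 (j = 3 - 65 = -62)
L(E, Z) = -21/29 - 62/Z (L(E, Z) = -42/58 - 62/Z = -42*1/58 - 62/Z = -21/29 - 62/Z)
24804 + L(4, -80) = 24804 + (-21/29 - 62/(-80)) = 24804 + (-21/29 - 62*(-1/80)) = 24804 + (-21/29 + 31/40) = 24804 + 59/1160 = 28772699/1160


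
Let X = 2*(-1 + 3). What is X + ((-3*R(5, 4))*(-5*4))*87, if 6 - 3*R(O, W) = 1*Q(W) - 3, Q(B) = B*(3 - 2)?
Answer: 8704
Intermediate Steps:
Q(B) = B (Q(B) = B*1 = B)
R(O, W) = 3 - W/3 (R(O, W) = 2 - (1*W - 3)/3 = 2 - (W - 3)/3 = 2 - (-3 + W)/3 = 2 + (1 - W/3) = 3 - W/3)
X = 4 (X = 2*2 = 4)
X + ((-3*R(5, 4))*(-5*4))*87 = 4 + ((-3*(3 - 1/3*4))*(-5*4))*87 = 4 + (-3*(3 - 4/3)*(-20))*87 = 4 + (-3*5/3*(-20))*87 = 4 - 5*(-20)*87 = 4 + 100*87 = 4 + 8700 = 8704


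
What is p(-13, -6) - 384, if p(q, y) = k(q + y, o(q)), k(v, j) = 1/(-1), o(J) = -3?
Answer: -385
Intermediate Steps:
k(v, j) = -1
p(q, y) = -1
p(-13, -6) - 384 = -1 - 384 = -385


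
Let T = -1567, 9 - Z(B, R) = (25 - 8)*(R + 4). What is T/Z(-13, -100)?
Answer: -1567/1641 ≈ -0.95491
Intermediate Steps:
Z(B, R) = -59 - 17*R (Z(B, R) = 9 - (25 - 8)*(R + 4) = 9 - 17*(4 + R) = 9 - (68 + 17*R) = 9 + (-68 - 17*R) = -59 - 17*R)
T/Z(-13, -100) = -1567/(-59 - 17*(-100)) = -1567/(-59 + 1700) = -1567/1641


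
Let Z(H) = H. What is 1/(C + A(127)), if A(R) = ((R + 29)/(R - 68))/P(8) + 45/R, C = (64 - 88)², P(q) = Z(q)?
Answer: 14986/8642199 ≈ 0.0017340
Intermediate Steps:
P(q) = q
C = 576 (C = (-24)² = 576)
A(R) = 45/R + (29 + R)/(8*(-68 + R)) (A(R) = ((R + 29)/(R - 68))/8 + 45/R = ((29 + R)/(-68 + R))*(⅛) + 45/R = (29 + R)/(8*(-68 + R)) + 45/R = 45/R + (29 + R)/(8*(-68 + R)))
1/(C + A(127)) = 1/(576 + (⅛)*(-24480 + 127² + 389*127)/(127*(-68 + 127))) = 1/(576 + (⅛)*(1/127)*(-24480 + 16129 + 49403)/59) = 1/(576 + (⅛)*(1/127)*(1/59)*41052) = 1/(576 + 10263/14986) = 1/(8642199/14986) = 14986/8642199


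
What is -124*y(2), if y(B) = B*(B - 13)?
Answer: 2728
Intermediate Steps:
y(B) = B*(-13 + B)
-124*y(2) = -248*(-13 + 2) = -248*(-11) = -124*(-22) = 2728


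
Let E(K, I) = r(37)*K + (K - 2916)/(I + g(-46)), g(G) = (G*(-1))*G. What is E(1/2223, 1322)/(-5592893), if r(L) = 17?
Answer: -2165255/3290600968122 ≈ -6.5801e-7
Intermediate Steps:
g(G) = -G² (g(G) = (-G)*G = -G²)
E(K, I) = 17*K + (-2916 + K)/(-2116 + I) (E(K, I) = 17*K + (K - 2916)/(I - 1*(-46)²) = 17*K + (-2916 + K)/(I - 1*2116) = 17*K + (-2916 + K)/(I - 2116) = 17*K + (-2916 + K)/(-2116 + I))
E(1/2223, 1322)/(-5592893) = ((-2916 - 35971/2223 + 17*1322/2223)/(-2116 + 1322))/(-5592893) = ((-2916 - 35971*1/2223 + 17*1322*(1/2223))/(-794))*(-1/5592893) = -(-2916 - 2767/171 + 22474/2223)/794*(-1/5592893) = -1/794*(-2165255/741)*(-1/5592893) = (2165255/588354)*(-1/5592893) = -2165255/3290600968122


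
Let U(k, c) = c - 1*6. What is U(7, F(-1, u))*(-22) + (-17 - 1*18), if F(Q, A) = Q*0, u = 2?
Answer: 97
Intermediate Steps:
F(Q, A) = 0
U(k, c) = -6 + c (U(k, c) = c - 6 = -6 + c)
U(7, F(-1, u))*(-22) + (-17 - 1*18) = (-6 + 0)*(-22) + (-17 - 1*18) = -6*(-22) + (-17 - 18) = 132 - 35 = 97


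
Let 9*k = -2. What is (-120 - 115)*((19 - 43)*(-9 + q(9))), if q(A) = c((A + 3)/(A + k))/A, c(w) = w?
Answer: -3942360/79 ≈ -49903.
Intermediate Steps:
k = -2/9 (k = (⅑)*(-2) = -2/9 ≈ -0.22222)
q(A) = (3 + A)/(A*(-2/9 + A)) (q(A) = ((A + 3)/(A - 2/9))/A = ((3 + A)/(-2/9 + A))/A = (3 + A)/(A*(-2/9 + A)))
(-120 - 115)*((19 - 43)*(-9 + q(9))) = (-120 - 115)*((19 - 43)*(-9 + 9*(3 + 9)/(9*(-2 + 9*9)))) = -(-5640)*(-9 + 9*(⅑)*12/(-2 + 81)) = -(-5640)*(-9 + 9*(⅑)*12/79) = -(-5640)*(-9 + 9*(⅑)*(1/79)*12) = -(-5640)*(-9 + 12/79) = -(-5640)*(-699)/79 = -235*16776/79 = -3942360/79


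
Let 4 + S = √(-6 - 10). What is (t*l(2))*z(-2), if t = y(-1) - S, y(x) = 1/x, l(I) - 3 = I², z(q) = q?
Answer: -42 + 56*I ≈ -42.0 + 56.0*I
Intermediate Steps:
S = -4 + 4*I (S = -4 + √(-6 - 10) = -4 + √(-16) = -4 + 4*I ≈ -4.0 + 4.0*I)
l(I) = 3 + I²
t = 3 - 4*I (t = 1/(-1) - (-4 + 4*I) = -1 + (4 - 4*I) = 3 - 4*I ≈ 3.0 - 4.0*I)
(t*l(2))*z(-2) = ((3 - 4*I)*(3 + 2²))*(-2) = ((3 - 4*I)*(3 + 4))*(-2) = ((3 - 4*I)*7)*(-2) = (21 - 28*I)*(-2) = -42 + 56*I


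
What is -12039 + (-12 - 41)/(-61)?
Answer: -734326/61 ≈ -12038.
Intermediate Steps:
-12039 + (-12 - 41)/(-61) = -12039 - 53*(-1/61) = -12039 + 53/61 = -734326/61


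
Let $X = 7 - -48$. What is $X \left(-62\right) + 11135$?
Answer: $7725$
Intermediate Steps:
$X = 55$ ($X = 7 + 48 = 55$)
$X \left(-62\right) + 11135 = 55 \left(-62\right) + 11135 = -3410 + 11135 = 7725$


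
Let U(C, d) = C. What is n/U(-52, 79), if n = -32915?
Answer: 32915/52 ≈ 632.98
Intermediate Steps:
n/U(-52, 79) = -32915/(-52) = -32915*(-1/52) = 32915/52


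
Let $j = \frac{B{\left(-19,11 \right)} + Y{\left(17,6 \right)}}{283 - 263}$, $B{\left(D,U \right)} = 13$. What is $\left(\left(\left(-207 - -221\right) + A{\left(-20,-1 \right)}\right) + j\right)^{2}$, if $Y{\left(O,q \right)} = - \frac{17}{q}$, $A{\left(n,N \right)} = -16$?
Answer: $\frac{32041}{14400} \approx 2.2251$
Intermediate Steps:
$j = \frac{61}{120}$ ($j = \frac{13 - \frac{17}{6}}{283 - 263} = \frac{13 - \frac{17}{6}}{20} = \left(13 - \frac{17}{6}\right) \frac{1}{20} = \frac{61}{6} \cdot \frac{1}{20} = \frac{61}{120} \approx 0.50833$)
$\left(\left(\left(-207 - -221\right) + A{\left(-20,-1 \right)}\right) + j\right)^{2} = \left(\left(\left(-207 - -221\right) - 16\right) + \frac{61}{120}\right)^{2} = \left(\left(\left(-207 + 221\right) - 16\right) + \frac{61}{120}\right)^{2} = \left(\left(14 - 16\right) + \frac{61}{120}\right)^{2} = \left(-2 + \frac{61}{120}\right)^{2} = \left(- \frac{179}{120}\right)^{2} = \frac{32041}{14400}$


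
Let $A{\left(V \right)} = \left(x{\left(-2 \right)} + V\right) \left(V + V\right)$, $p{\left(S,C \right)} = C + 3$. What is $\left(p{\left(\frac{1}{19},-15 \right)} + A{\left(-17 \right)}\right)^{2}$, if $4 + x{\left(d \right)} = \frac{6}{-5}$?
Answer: $\frac{13793796}{25} \approx 5.5175 \cdot 10^{5}$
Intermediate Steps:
$x{\left(d \right)} = - \frac{26}{5}$ ($x{\left(d \right)} = -4 + \frac{6}{-5} = -4 + 6 \left(- \frac{1}{5}\right) = -4 - \frac{6}{5} = - \frac{26}{5}$)
$p{\left(S,C \right)} = 3 + C$
$A{\left(V \right)} = 2 V \left(- \frac{26}{5} + V\right)$ ($A{\left(V \right)} = \left(- \frac{26}{5} + V\right) \left(V + V\right) = \left(- \frac{26}{5} + V\right) 2 V = 2 V \left(- \frac{26}{5} + V\right)$)
$\left(p{\left(\frac{1}{19},-15 \right)} + A{\left(-17 \right)}\right)^{2} = \left(\left(3 - 15\right) + \frac{2}{5} \left(-17\right) \left(-26 + 5 \left(-17\right)\right)\right)^{2} = \left(-12 + \frac{2}{5} \left(-17\right) \left(-26 - 85\right)\right)^{2} = \left(-12 + \frac{2}{5} \left(-17\right) \left(-111\right)\right)^{2} = \left(-12 + \frac{3774}{5}\right)^{2} = \left(\frac{3714}{5}\right)^{2} = \frac{13793796}{25}$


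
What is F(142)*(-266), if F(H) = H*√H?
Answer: -37772*√142 ≈ -4.5011e+5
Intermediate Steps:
F(H) = H^(3/2)
F(142)*(-266) = 142^(3/2)*(-266) = (142*√142)*(-266) = -37772*√142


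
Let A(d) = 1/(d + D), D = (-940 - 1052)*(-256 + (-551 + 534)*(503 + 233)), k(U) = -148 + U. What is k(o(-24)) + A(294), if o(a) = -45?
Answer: -4908790949/25434150 ≈ -193.00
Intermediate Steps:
D = 25433856 (D = -1992*(-256 - 17*736) = -1992*(-256 - 12512) = -1992*(-12768) = 25433856)
A(d) = 1/(25433856 + d) (A(d) = 1/(d + 25433856) = 1/(25433856 + d))
k(o(-24)) + A(294) = (-148 - 45) + 1/(25433856 + 294) = -193 + 1/25434150 = -4908790949/25434150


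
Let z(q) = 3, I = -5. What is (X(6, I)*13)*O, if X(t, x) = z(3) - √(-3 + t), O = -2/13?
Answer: -6 + 2*√3 ≈ -2.5359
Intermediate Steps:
O = -2/13 (O = -2*1/13 = -2/13 ≈ -0.15385)
X(t, x) = 3 - √(-3 + t)
(X(6, I)*13)*O = ((3 - √(-3 + 6))*13)*(-2/13) = ((3 - √3)*13)*(-2/13) = (39 - 13*√3)*(-2/13) = -6 + 2*√3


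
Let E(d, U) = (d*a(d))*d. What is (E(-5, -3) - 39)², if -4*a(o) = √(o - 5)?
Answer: 9043/8 + 975*I*√10/2 ≈ 1130.4 + 1541.6*I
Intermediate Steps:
a(o) = -√(-5 + o)/4 (a(o) = -√(o - 5)/4 = -√(-5 + o)/4)
E(d, U) = -d²*√(-5 + d)/4 (E(d, U) = (d*(-√(-5 + d)/4))*d = (-d*√(-5 + d)/4)*d = -d²*√(-5 + d)/4)
(E(-5, -3) - 39)² = (-¼*(-5)²*√(-5 - 5) - 39)² = (-¼*25*√(-10) - 39)² = (-¼*25*I*√10 - 39)² = (-25*I*√10/4 - 39)² = (-39 - 25*I*√10/4)²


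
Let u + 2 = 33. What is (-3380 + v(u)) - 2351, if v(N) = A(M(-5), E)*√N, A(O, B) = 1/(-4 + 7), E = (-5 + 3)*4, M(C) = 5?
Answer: -5731 + √31/3 ≈ -5729.1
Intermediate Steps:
u = 31 (u = -2 + 33 = 31)
E = -8 (E = -2*4 = -8)
A(O, B) = ⅓ (A(O, B) = 1/3 = ⅓)
v(N) = √N/3
(-3380 + v(u)) - 2351 = (-3380 + √31/3) - 2351 = -5731 + √31/3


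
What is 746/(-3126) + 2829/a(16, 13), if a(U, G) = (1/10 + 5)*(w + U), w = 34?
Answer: 1442204/132855 ≈ 10.855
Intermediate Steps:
a(U, G) = 867/5 + 51*U/10 (a(U, G) = (1/10 + 5)*(34 + U) = 51*(34 + U)/10 = 867/5 + 51*U/10)
746/(-3126) + 2829/a(16, 13) = 746/(-3126) + 2829/(867/5 + (51/10)*16) = 746*(-1/3126) + 2829/(867/5 + 408/5) = -373/1563 + 2829/255 = -373/1563 + 2829*(1/255) = -373/1563 + 943/85 = 1442204/132855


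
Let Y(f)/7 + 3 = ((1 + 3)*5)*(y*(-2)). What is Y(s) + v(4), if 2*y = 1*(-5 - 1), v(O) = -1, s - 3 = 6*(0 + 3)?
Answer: 818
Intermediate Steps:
s = 21 (s = 3 + 6*(0 + 3) = 3 + 6*3 = 3 + 18 = 21)
y = -3 (y = (1*(-5 - 1))/2 = (1*(-6))/2 = (½)*(-6) = -3)
Y(f) = 819 (Y(f) = -21 + 7*(((1 + 3)*5)*(-3*(-2))) = -21 + 7*((4*5)*6) = -21 + 7*(20*6) = -21 + 7*120 = -21 + 840 = 819)
Y(s) + v(4) = 819 - 1 = 818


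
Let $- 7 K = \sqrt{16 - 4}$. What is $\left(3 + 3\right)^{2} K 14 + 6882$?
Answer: $6882 - 144 \sqrt{3} \approx 6632.6$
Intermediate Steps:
$K = - \frac{2 \sqrt{3}}{7}$ ($K = - \frac{\sqrt{16 - 4}}{7} = - \frac{\sqrt{12}}{7} = - \frac{2 \sqrt{3}}{7} \approx -0.49487$)
$\left(3 + 3\right)^{2} K 14 + 6882 = \left(3 + 3\right)^{2} \left(- \frac{2 \sqrt{3}}{7}\right) 14 + 6882 = 6^{2} \left(- \frac{2 \sqrt{3}}{7}\right) 14 + 6882 = 36 \left(- \frac{2 \sqrt{3}}{7}\right) 14 + 6882 = - \frac{72 \sqrt{3}}{7} \cdot 14 + 6882 = - 144 \sqrt{3} + 6882 = 6882 - 144 \sqrt{3}$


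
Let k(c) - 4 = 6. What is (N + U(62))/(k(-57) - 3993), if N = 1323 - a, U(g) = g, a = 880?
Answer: -505/3983 ≈ -0.12679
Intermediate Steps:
k(c) = 10 (k(c) = 4 + 6 = 10)
N = 443 (N = 1323 - 1*880 = 1323 - 880 = 443)
(N + U(62))/(k(-57) - 3993) = (443 + 62)/(10 - 3993) = 505/(-3983) = 505*(-1/3983) = -505/3983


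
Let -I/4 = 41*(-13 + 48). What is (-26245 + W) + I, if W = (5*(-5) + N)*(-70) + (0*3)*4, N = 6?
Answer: -30655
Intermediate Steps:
I = -5740 (I = -164*(-13 + 48) = -164*35 = -4*1435 = -5740)
W = 1330 (W = (5*(-5) + 6)*(-70) + (0*3)*4 = (-25 + 6)*(-70) + 0*4 = -19*(-70) + 0 = 1330 + 0 = 1330)
(-26245 + W) + I = (-26245 + 1330) - 5740 = -24915 - 5740 = -30655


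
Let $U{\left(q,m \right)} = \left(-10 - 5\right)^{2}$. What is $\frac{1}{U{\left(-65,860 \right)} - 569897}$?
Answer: $- \frac{1}{569672} \approx -1.7554 \cdot 10^{-6}$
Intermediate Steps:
$U{\left(q,m \right)} = 225$ ($U{\left(q,m \right)} = \left(-15\right)^{2} = 225$)
$\frac{1}{U{\left(-65,860 \right)} - 569897} = \frac{1}{225 - 569897} = \frac{1}{-569672} = - \frac{1}{569672}$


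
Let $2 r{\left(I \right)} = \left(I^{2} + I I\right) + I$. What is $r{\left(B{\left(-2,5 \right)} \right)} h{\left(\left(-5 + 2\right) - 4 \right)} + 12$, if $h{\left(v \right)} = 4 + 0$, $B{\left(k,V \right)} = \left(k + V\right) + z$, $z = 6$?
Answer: $354$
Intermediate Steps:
$B{\left(k,V \right)} = 6 + V + k$ ($B{\left(k,V \right)} = \left(k + V\right) + 6 = \left(V + k\right) + 6 = 6 + V + k$)
$h{\left(v \right)} = 4$
$r{\left(I \right)} = I^{2} + \frac{I}{2}$ ($r{\left(I \right)} = \frac{\left(I^{2} + I I\right) + I}{2} = \frac{\left(I^{2} + I^{2}\right) + I}{2} = \frac{2 I^{2} + I}{2} = \frac{I + 2 I^{2}}{2} = I^{2} + \frac{I}{2}$)
$r{\left(B{\left(-2,5 \right)} \right)} h{\left(\left(-5 + 2\right) - 4 \right)} + 12 = \left(6 + 5 - 2\right) \left(\frac{1}{2} + \left(6 + 5 - 2\right)\right) 4 + 12 = 9 \left(\frac{1}{2} + 9\right) 4 + 12 = 9 \cdot \frac{19}{2} \cdot 4 + 12 = \frac{171}{2} \cdot 4 + 12 = 342 + 12 = 354$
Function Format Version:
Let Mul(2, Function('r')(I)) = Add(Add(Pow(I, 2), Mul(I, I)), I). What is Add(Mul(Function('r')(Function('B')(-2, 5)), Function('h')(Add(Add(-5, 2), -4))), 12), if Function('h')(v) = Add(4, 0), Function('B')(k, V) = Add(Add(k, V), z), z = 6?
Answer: 354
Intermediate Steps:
Function('B')(k, V) = Add(6, V, k) (Function('B')(k, V) = Add(Add(k, V), 6) = Add(Add(V, k), 6) = Add(6, V, k))
Function('h')(v) = 4
Function('r')(I) = Add(Pow(I, 2), Mul(Rational(1, 2), I)) (Function('r')(I) = Mul(Rational(1, 2), Add(Add(Pow(I, 2), Mul(I, I)), I)) = Mul(Rational(1, 2), Add(Add(Pow(I, 2), Pow(I, 2)), I)) = Mul(Rational(1, 2), Add(Mul(2, Pow(I, 2)), I)) = Mul(Rational(1, 2), Add(I, Mul(2, Pow(I, 2)))) = Add(Pow(I, 2), Mul(Rational(1, 2), I)))
Add(Mul(Function('r')(Function('B')(-2, 5)), Function('h')(Add(Add(-5, 2), -4))), 12) = Add(Mul(Mul(Add(6, 5, -2), Add(Rational(1, 2), Add(6, 5, -2))), 4), 12) = Add(Mul(Mul(9, Add(Rational(1, 2), 9)), 4), 12) = Add(Mul(Mul(9, Rational(19, 2)), 4), 12) = Add(Mul(Rational(171, 2), 4), 12) = Add(342, 12) = 354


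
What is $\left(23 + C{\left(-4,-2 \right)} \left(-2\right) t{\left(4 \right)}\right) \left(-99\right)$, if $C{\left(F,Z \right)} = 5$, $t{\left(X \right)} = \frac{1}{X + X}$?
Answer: $- \frac{8613}{4} \approx -2153.3$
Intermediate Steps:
$t{\left(X \right)} = \frac{1}{2 X}$
$\left(23 + C{\left(-4,-2 \right)} \left(-2\right) t{\left(4 \right)}\right) \left(-99\right) = \left(23 + 5 \left(-2\right) \frac{1}{2 \cdot 4}\right) \left(-99\right) = \left(23 - 10 \cdot \frac{1}{2} \cdot \frac{1}{4}\right) \left(-99\right) = \left(23 - \frac{5}{4}\right) \left(-99\right) = \frac{87}{4} \left(-99\right) = - \frac{8613}{4}$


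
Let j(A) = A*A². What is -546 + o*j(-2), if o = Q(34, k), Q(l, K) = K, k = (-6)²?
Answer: -834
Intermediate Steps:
k = 36
j(A) = A³
o = 36
-546 + o*j(-2) = -546 + 36*(-2)³ = -546 + 36*(-8) = -546 - 288 = -834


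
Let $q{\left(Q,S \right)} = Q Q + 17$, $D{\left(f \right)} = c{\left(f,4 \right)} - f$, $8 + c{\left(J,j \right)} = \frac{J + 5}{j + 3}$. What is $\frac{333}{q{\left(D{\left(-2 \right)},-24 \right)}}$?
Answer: $\frac{16317}{2354} \approx 6.9316$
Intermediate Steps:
$c{\left(J,j \right)} = -8 + \frac{5 + J}{3 + j}$ ($c{\left(J,j \right)} = -8 + \frac{J + 5}{j + 3} = -8 + \frac{5 + J}{3 + j}$)
$D{\left(f \right)} = - \frac{51}{7} - \frac{6 f}{7}$ ($D{\left(f \right)} = \frac{-19 + f - 32}{3 + 4} - f = \frac{-19 + f - 32}{7} - f = \frac{-51 + f}{7} - f = \left(- \frac{51}{7} + \frac{f}{7}\right) - f = - \frac{51}{7} - \frac{6 f}{7}$)
$q{\left(Q,S \right)} = 17 + Q^{2}$ ($q{\left(Q,S \right)} = Q^{2} + 17 = 17 + Q^{2}$)
$\frac{333}{q{\left(D{\left(-2 \right)},-24 \right)}} = \frac{333}{17 + \left(- \frac{51}{7} - - \frac{12}{7}\right)^{2}} = \frac{333}{17 + \left(- \frac{51}{7} + \frac{12}{7}\right)^{2}} = \frac{333}{17 + \left(- \frac{39}{7}\right)^{2}} = \frac{333}{17 + \frac{1521}{49}} = \frac{333}{\frac{2354}{49}} = 333 \cdot \frac{49}{2354} = \frac{16317}{2354}$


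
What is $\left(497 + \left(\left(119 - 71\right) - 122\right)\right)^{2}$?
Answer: $178929$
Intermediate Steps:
$\left(497 + \left(\left(119 - 71\right) - 122\right)\right)^{2} = \left(497 + \left(48 - 122\right)\right)^{2} = \left(497 - 74\right)^{2} = 423^{2} = 178929$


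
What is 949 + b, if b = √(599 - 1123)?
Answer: 949 + 2*I*√131 ≈ 949.0 + 22.891*I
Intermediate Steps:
b = 2*I*√131 (b = √(-524) = 2*I*√131 ≈ 22.891*I)
949 + b = 949 + 2*I*√131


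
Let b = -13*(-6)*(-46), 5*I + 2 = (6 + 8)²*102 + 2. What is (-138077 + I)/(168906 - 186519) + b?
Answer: -315306827/88065 ≈ -3580.4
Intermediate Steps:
I = 19992/5 (I = -⅖ + ((6 + 8)²*102 + 2)/5 = -⅖ + (14²*102 + 2)/5 = -⅖ + (196*102 + 2)/5 = -⅖ + (19992 + 2)/5 = -⅖ + (⅕)*19994 = -⅖ + 19994/5 = 19992/5 ≈ 3998.4)
b = -3588 (b = 78*(-46) = -3588)
(-138077 + I)/(168906 - 186519) + b = (-138077 + 19992/5)/(168906 - 186519) - 3588 = -670393/5/(-17613) - 3588 = -670393/5*(-1/17613) - 3588 = 670393/88065 - 3588 = -315306827/88065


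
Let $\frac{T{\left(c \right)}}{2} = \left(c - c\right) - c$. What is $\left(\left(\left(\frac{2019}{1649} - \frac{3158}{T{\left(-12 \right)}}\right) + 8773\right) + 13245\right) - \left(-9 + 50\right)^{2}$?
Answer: $\frac{399849013}{19788} \approx 20207.0$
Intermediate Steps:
$T{\left(c \right)} = - 2 c$ ($T{\left(c \right)} = 2 \left(\left(c - c\right) - c\right) = 2 \left(0 - c\right) = 2 \left(- c\right) = - 2 c$)
$\left(\left(\left(\frac{2019}{1649} - \frac{3158}{T{\left(-12 \right)}}\right) + 8773\right) + 13245\right) - \left(-9 + 50\right)^{2} = \left(\left(\left(\frac{2019}{1649} - \frac{3158}{\left(-2\right) \left(-12\right)}\right) + 8773\right) + 13245\right) - \left(-9 + 50\right)^{2} = \left(\left(\left(2019 \cdot \frac{1}{1649} - \frac{3158}{24}\right) + 8773\right) + 13245\right) - 41^{2} = \left(\left(\left(\frac{2019}{1649} - \frac{1579}{12}\right) + 8773\right) + 13245\right) - 1681 = \left(\left(- \frac{2579543}{19788} + 8773\right) + 13245\right) - 1681 = \left(\frac{171020581}{19788} + 13245\right) - 1681 = \frac{433112641}{19788} - 1681 = \frac{399849013}{19788}$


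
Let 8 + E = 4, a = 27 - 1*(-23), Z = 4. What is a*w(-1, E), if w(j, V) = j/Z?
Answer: -25/2 ≈ -12.500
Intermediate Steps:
a = 50 (a = 27 + 23 = 50)
E = -4 (E = -8 + 4 = -4)
w(j, V) = j/4
a*w(-1, E) = 50*((1/4)*(-1)) = 50*(-1/4) = -25/2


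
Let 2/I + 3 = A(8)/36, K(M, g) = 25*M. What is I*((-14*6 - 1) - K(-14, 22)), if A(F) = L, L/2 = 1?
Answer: -180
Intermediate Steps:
L = 2 (L = 2*1 = 2)
A(F) = 2
I = -36/53 (I = 2/(-3 + 2/36) = 2/(-3 + 2*(1/36)) = 2/(-3 + 1/18) = 2/(-53/18) = 2*(-18/53) = -36/53 ≈ -0.67924)
I*((-14*6 - 1) - K(-14, 22)) = -36*((-14*6 - 1) - 25*(-14))/53 = -36*((-84 - 1) - 1*(-350))/53 = -36*(-85 + 350)/53 = -36/53*265 = -180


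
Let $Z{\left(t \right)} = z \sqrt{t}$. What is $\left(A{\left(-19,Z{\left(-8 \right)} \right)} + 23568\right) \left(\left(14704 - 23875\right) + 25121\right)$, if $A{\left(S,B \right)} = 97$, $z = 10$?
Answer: $377456750$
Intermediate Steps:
$Z{\left(t \right)} = 10 \sqrt{t}$
$\left(A{\left(-19,Z{\left(-8 \right)} \right)} + 23568\right) \left(\left(14704 - 23875\right) + 25121\right) = \left(97 + 23568\right) \left(\left(14704 - 23875\right) + 25121\right) = 23665 \left(\left(14704 - 23875\right) + 25121\right) = 23665 \left(-9171 + 25121\right) = 23665 \cdot 15950 = 377456750$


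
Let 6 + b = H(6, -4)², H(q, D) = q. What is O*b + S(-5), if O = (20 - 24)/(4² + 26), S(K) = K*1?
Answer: -55/7 ≈ -7.8571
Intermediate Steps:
S(K) = K
b = 30 (b = -6 + 6² = -6 + 36 = 30)
O = -2/21 (O = -4/(16 + 26) = -4/42 = -4*1/42 = -2/21 ≈ -0.095238)
O*b + S(-5) = -2/21*30 - 5 = -20/7 - 5 = -55/7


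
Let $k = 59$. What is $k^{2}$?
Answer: $3481$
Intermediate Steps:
$k^{2} = 59^{2} = 3481$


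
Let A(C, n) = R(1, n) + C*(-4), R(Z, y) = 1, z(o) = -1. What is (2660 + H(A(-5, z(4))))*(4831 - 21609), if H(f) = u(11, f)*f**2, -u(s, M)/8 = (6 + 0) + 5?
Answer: 606491144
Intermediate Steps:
u(s, M) = -88 (u(s, M) = -8*((6 + 0) + 5) = -8*(6 + 5) = -8*11 = -88)
A(C, n) = 1 - 4*C (A(C, n) = 1 + C*(-4) = 1 - 4*C)
H(f) = -88*f**2
(2660 + H(A(-5, z(4))))*(4831 - 21609) = (2660 - 88*(1 - 4*(-5))**2)*(4831 - 21609) = (2660 - 88*(1 + 20)**2)*(-16778) = (2660 - 88*21**2)*(-16778) = (2660 - 88*441)*(-16778) = (2660 - 38808)*(-16778) = -36148*(-16778) = 606491144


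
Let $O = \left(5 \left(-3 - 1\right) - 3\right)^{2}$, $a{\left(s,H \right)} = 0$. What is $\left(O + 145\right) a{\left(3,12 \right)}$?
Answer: $0$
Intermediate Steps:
$O = 529$ ($O = \left(5 \left(-3 - 1\right) - 3\right)^{2} = \left(5 \left(-4\right) - 3\right)^{2} = \left(-20 - 3\right)^{2} = \left(-23\right)^{2} = 529$)
$\left(O + 145\right) a{\left(3,12 \right)} = \left(529 + 145\right) 0 = 674 \cdot 0 = 0$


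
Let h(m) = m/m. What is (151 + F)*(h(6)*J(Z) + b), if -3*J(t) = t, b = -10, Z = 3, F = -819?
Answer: 7348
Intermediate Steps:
J(t) = -t/3
h(m) = 1
(151 + F)*(h(6)*J(Z) + b) = (151 - 819)*(1*(-⅓*3) - 10) = -668*(1*(-1) - 10) = -668*(-1 - 10) = -668*(-11) = 7348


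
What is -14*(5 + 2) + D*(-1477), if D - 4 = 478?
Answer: -712012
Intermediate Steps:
D = 482 (D = 4 + 478 = 482)
-14*(5 + 2) + D*(-1477) = -14*(5 + 2) + 482*(-1477) = -14*7 - 711914 = -98 - 711914 = -712012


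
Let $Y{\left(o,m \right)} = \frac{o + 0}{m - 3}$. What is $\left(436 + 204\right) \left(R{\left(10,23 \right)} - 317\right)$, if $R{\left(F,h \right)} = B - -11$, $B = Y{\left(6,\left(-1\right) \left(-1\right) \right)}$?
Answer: $-197760$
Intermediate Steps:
$Y{\left(o,m \right)} = \frac{o}{-3 + m}$
$B = -3$ ($B = \frac{6}{-3 - -1} = \frac{6}{-3 + 1} = \frac{6}{-2} = 6 \left(- \frac{1}{2}\right) = -3$)
$R{\left(F,h \right)} = 8$ ($R{\left(F,h \right)} = -3 - -11 = -3 + 11 = 8$)
$\left(436 + 204\right) \left(R{\left(10,23 \right)} - 317\right) = \left(436 + 204\right) \left(8 - 317\right) = 640 \left(-309\right) = -197760$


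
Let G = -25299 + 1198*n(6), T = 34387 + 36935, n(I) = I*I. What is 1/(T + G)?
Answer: 1/89151 ≈ 1.1217e-5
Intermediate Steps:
n(I) = I²
T = 71322
G = 17829 (G = -25299 + 1198*6² = -25299 + 1198*36 = -25299 + 43128 = 17829)
1/(T + G) = 1/(71322 + 17829) = 1/89151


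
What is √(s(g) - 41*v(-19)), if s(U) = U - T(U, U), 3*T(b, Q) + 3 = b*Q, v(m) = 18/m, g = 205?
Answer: I*√44717583/57 ≈ 117.32*I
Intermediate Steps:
T(b, Q) = -1 + Q*b/3 (T(b, Q) = -1 + (b*Q)/3 = -1 + (Q*b)/3 = -1 + Q*b/3)
s(U) = 1 + U - U²/3 (s(U) = U - (-1 + U*U/3) = U - (-1 + U²/3) = U + (1 - U²/3) = 1 + U - U²/3)
√(s(g) - 41*v(-19)) = √((1 + 205 - ⅓*205²) - 738/(-19)) = √((1 + 205 - ⅓*42025) - 738*(-1)/19) = √((1 + 205 - 42025/3) - 41*(-18/19)) = √(-41407/3 + 738/19) = √(-784519/57) = I*√44717583/57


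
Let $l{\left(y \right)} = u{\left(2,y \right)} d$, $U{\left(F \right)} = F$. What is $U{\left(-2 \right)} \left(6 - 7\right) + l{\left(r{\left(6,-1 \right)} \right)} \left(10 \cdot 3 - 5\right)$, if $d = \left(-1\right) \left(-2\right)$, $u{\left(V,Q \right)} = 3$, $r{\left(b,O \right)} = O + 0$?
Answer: $152$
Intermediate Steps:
$r{\left(b,O \right)} = O$
$d = 2$
$l{\left(y \right)} = 6$ ($l{\left(y \right)} = 3 \cdot 2 = 6$)
$U{\left(-2 \right)} \left(6 - 7\right) + l{\left(r{\left(6,-1 \right)} \right)} \left(10 \cdot 3 - 5\right) = - 2 \left(6 - 7\right) + 6 \left(10 \cdot 3 - 5\right) = \left(-2\right) \left(-1\right) + 6 \left(30 - 5\right) = 2 + 6 \cdot 25 = 2 + 150 = 152$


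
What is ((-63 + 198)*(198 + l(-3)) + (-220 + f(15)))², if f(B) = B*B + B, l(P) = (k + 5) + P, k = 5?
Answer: 767013025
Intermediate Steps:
l(P) = 10 + P (l(P) = (5 + 5) + P = 10 + P)
f(B) = B + B² (f(B) = B² + B = B + B²)
((-63 + 198)*(198 + l(-3)) + (-220 + f(15)))² = ((-63 + 198)*(198 + (10 - 3)) + (-220 + 15*(1 + 15)))² = (135*(198 + 7) + (-220 + 15*16))² = (135*205 + (-220 + 240))² = (27675 + 20)² = 27695² = 767013025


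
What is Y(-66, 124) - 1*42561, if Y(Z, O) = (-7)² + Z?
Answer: -42578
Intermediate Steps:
Y(Z, O) = 49 + Z
Y(-66, 124) - 1*42561 = (49 - 66) - 1*42561 = -17 - 42561 = -42578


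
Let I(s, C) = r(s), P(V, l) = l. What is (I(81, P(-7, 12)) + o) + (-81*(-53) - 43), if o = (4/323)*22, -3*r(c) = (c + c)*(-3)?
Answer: 1425164/323 ≈ 4412.3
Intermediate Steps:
r(c) = 2*c (r(c) = -(c + c)*(-3)/3 = -2*c*(-3)/3 = -(-2)*c = 2*c)
I(s, C) = 2*s
o = 88/323 (o = (4*(1/323))*22 = (4/323)*22 = 88/323 ≈ 0.27245)
(I(81, P(-7, 12)) + o) + (-81*(-53) - 43) = (2*81 + 88/323) + (-81*(-53) - 43) = (162 + 88/323) + (4293 - 43) = 52414/323 + 4250 = 1425164/323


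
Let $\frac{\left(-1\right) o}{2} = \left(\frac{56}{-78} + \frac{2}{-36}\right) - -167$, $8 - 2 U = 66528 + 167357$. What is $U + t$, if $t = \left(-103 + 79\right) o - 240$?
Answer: $- \frac{8517571}{78} \approx -1.092 \cdot 10^{5}$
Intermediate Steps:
$U = - \frac{233877}{2}$ ($U = 4 - \frac{66528 + 167357}{2} = 4 - \frac{233885}{2} = - \frac{233877}{2} \approx -1.1694 \cdot 10^{5}$)
$o = - \frac{38897}{117}$ ($o = - 2 \left(\left(\frac{56}{-78} + \frac{2}{-36}\right) - -167\right) = - 2 \left(\left(56 \left(- \frac{1}{78}\right) + 2 \left(- \frac{1}{36}\right)\right) + 167\right) = - 2 \left(\left(- \frac{28}{39} - \frac{1}{18}\right) + 167\right) = - 2 \left(- \frac{181}{234} + 167\right) = \left(-2\right) \frac{38897}{234} = - \frac{38897}{117} \approx -332.45$)
$t = \frac{301816}{39}$ ($t = \left(-103 + 79\right) \left(- \frac{38897}{117}\right) - 240 = \left(-24\right) \left(- \frac{38897}{117}\right) - 240 = \frac{311176}{39} - 240 = \frac{301816}{39} \approx 7738.9$)
$U + t = - \frac{233877}{2} + \frac{301816}{39} = - \frac{8517571}{78}$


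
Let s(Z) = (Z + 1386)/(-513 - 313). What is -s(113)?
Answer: 1499/826 ≈ 1.8148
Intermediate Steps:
s(Z) = -99/59 - Z/826 (s(Z) = (1386 + Z)/(-826) = (1386 + Z)*(-1/826) = -99/59 - Z/826)
-s(113) = -(-99/59 - 1/826*113) = -(-99/59 - 113/826) = -1*(-1499/826) = 1499/826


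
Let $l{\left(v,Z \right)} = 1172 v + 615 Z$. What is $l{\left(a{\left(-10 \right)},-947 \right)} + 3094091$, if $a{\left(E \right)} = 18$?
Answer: $2532782$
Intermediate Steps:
$l{\left(v,Z \right)} = 615 Z + 1172 v$
$l{\left(a{\left(-10 \right)},-947 \right)} + 3094091 = \left(615 \left(-947\right) + 1172 \cdot 18\right) + 3094091 = \left(-582405 + 21096\right) + 3094091 = -561309 + 3094091 = 2532782$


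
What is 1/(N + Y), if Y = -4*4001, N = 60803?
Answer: 1/44799 ≈ 2.2322e-5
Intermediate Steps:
Y = -16004
1/(N + Y) = 1/(60803 - 16004) = 1/44799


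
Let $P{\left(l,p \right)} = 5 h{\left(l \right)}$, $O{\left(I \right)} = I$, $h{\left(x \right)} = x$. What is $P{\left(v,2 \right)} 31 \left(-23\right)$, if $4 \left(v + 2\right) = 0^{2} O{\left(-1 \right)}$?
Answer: $7130$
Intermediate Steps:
$v = -2$ ($v = -2 + \frac{0^{2} \left(-1\right)}{4} = -2 + \frac{0 \left(-1\right)}{4} = -2 + \frac{1}{4} \cdot 0 = -2 + 0 = -2$)
$P{\left(l,p \right)} = 5 l$
$P{\left(v,2 \right)} 31 \left(-23\right) = 5 \left(-2\right) 31 \left(-23\right) = \left(-10\right) 31 \left(-23\right) = \left(-310\right) \left(-23\right) = 7130$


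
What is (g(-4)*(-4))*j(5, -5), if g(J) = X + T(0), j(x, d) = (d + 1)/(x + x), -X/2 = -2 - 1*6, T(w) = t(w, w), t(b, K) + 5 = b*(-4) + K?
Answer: 88/5 ≈ 17.600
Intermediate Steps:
t(b, K) = -5 + K - 4*b (t(b, K) = -5 + (b*(-4) + K) = -5 + (-4*b + K) = -5 + (K - 4*b) = -5 + K - 4*b)
T(w) = -5 - 3*w (T(w) = -5 + w - 4*w = -5 - 3*w)
X = 16 (X = -2*(-2 - 1*6) = -2*(-2 - 6) = -2*(-8) = 16)
j(x, d) = (1 + d)/(2*x) (j(x, d) = (1 + d)/((2*x)) = (1 + d)*(1/(2*x)) = (1 + d)/(2*x))
g(J) = 11 (g(J) = 16 + (-5 - 3*0) = 16 + (-5 + 0) = 16 - 5 = 11)
(g(-4)*(-4))*j(5, -5) = (11*(-4))*((½)*(1 - 5)/5) = -22*(-4)/5 = -44*(-⅖) = 88/5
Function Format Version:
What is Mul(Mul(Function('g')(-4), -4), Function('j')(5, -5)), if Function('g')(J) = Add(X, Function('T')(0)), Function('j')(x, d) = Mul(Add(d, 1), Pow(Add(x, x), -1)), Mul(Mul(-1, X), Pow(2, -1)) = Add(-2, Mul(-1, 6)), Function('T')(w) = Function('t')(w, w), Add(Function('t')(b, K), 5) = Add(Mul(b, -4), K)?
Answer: Rational(88, 5) ≈ 17.600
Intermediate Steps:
Function('t')(b, K) = Add(-5, K, Mul(-4, b)) (Function('t')(b, K) = Add(-5, Add(Mul(b, -4), K)) = Add(-5, Add(Mul(-4, b), K)) = Add(-5, Add(K, Mul(-4, b))) = Add(-5, K, Mul(-4, b)))
Function('T')(w) = Add(-5, Mul(-3, w)) (Function('T')(w) = Add(-5, w, Mul(-4, w)) = Add(-5, Mul(-3, w)))
X = 16 (X = Mul(-2, Add(-2, Mul(-1, 6))) = Mul(-2, Add(-2, -6)) = Mul(-2, -8) = 16)
Function('j')(x, d) = Mul(Rational(1, 2), Pow(x, -1), Add(1, d)) (Function('j')(x, d) = Mul(Add(1, d), Pow(Mul(2, x), -1)) = Mul(Add(1, d), Mul(Rational(1, 2), Pow(x, -1))) = Mul(Rational(1, 2), Pow(x, -1), Add(1, d)))
Function('g')(J) = 11 (Function('g')(J) = Add(16, Add(-5, Mul(-3, 0))) = Add(16, Add(-5, 0)) = Add(16, -5) = 11)
Mul(Mul(Function('g')(-4), -4), Function('j')(5, -5)) = Mul(Mul(11, -4), Mul(Rational(1, 2), Pow(5, -1), Add(1, -5))) = Mul(-44, Mul(Rational(1, 2), Rational(1, 5), -4)) = Mul(-44, Rational(-2, 5)) = Rational(88, 5)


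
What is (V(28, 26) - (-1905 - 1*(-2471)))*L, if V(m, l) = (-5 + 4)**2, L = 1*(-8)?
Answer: 4520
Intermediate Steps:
L = -8
V(m, l) = 1 (V(m, l) = (-1)**2 = 1)
(V(28, 26) - (-1905 - 1*(-2471)))*L = (1 - (-1905 - 1*(-2471)))*(-8) = (1 - (-1905 + 2471))*(-8) = (1 - 1*566)*(-8) = (1 - 566)*(-8) = -565*(-8) = 4520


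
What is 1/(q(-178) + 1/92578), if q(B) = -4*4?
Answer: -92578/1481247 ≈ -0.062500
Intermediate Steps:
q(B) = -16
1/(q(-178) + 1/92578) = 1/(-16 + 1/92578) = 1/(-1481247/92578) = -92578/1481247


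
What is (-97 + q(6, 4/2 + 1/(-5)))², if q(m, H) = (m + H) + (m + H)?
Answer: 165649/25 ≈ 6626.0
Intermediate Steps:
q(m, H) = 2*H + 2*m (q(m, H) = (H + m) + (H + m) = 2*H + 2*m)
(-97 + q(6, 4/2 + 1/(-5)))² = (-97 + (2*(4/2 + 1/(-5)) + 2*6))² = (-97 + (2*(4*(½) + 1*(-⅕)) + 12))² = (-97 + (2*(2 - ⅕) + 12))² = (-97 + (2*(9/5) + 12))² = (-97 + (18/5 + 12))² = (-97 + 78/5)² = (-407/5)² = 165649/25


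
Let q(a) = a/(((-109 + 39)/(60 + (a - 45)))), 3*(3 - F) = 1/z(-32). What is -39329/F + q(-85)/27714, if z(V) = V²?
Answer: -3348369902507/255384510 ≈ -13111.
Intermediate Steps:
F = 9215/3072 (F = 3 - 1/(3*((-32)²)) = 3 - ⅓/1024 = 3 - ⅓*1/1024 = 3 - 1/3072 = 9215/3072 ≈ 2.9997)
q(a) = a*(-3/14 - a/70) (q(a) = a/((-70/(60 + (-45 + a)))) = a/((-70/(15 + a))) = a*(-3/14 - a/70))
-39329/F + q(-85)/27714 = -39329/9215/3072 - 1/70*(-85)*(15 - 85)/27714 = -39329*3072/9215 - 1/70*(-85)*(-70)*(1/27714) = -120818688/9215 - 85*1/27714 = -120818688/9215 - 85/27714 = -3348369902507/255384510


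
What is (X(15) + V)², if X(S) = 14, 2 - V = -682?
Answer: 487204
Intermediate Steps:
V = 684 (V = 2 - 1*(-682) = 2 + 682 = 684)
(X(15) + V)² = (14 + 684)² = 698² = 487204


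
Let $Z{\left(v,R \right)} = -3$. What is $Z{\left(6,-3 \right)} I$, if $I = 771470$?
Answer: $-2314410$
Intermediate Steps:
$Z{\left(6,-3 \right)} I = \left(-3\right) 771470 = -2314410$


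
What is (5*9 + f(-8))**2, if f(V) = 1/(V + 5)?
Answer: 17956/9 ≈ 1995.1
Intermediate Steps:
f(V) = 1/(5 + V)
(5*9 + f(-8))**2 = (5*9 + 1/(5 - 8))**2 = (45 + 1/(-3))**2 = (45 - 1/3)**2 = (134/3)**2 = 17956/9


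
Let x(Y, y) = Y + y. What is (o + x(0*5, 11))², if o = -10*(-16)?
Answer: 29241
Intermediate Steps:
o = 160
(o + x(0*5, 11))² = (160 + (0*5 + 11))² = (160 + (0 + 11))² = (160 + 11)² = 171² = 29241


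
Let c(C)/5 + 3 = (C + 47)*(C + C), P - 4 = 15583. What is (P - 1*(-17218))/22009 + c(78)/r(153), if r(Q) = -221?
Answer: -164484420/374153 ≈ -439.62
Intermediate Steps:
P = 15587 (P = 4 + 15583 = 15587)
c(C) = -15 + 10*C*(47 + C) (c(C) = -15 + 5*((C + 47)*(C + C)) = -15 + 5*((47 + C)*(2*C)) = -15 + 5*(2*C*(47 + C)) = -15 + 10*C*(47 + C))
(P - 1*(-17218))/22009 + c(78)/r(153) = (15587 - 1*(-17218))/22009 + (-15 + 10*78² + 470*78)/(-221) = (15587 + 17218)*(1/22009) + (-15 + 10*6084 + 36660)*(-1/221) = 32805*(1/22009) + (-15 + 60840 + 36660)*(-1/221) = 32805/22009 + 97485*(-1/221) = 32805/22009 - 97485/221 = -164484420/374153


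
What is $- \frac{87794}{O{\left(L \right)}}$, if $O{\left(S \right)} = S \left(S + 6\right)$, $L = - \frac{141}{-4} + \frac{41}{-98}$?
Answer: $- \frac{3372694304}{54636481} \approx -61.73$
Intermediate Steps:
$L = \frac{6827}{196}$ ($L = \left(-141\right) \left(- \frac{1}{4}\right) + 41 \left(- \frac{1}{98}\right) = \frac{141}{4} - \frac{41}{98} = \frac{6827}{196} \approx 34.832$)
$O{\left(S \right)} = S \left(6 + S\right)$
$- \frac{87794}{O{\left(L \right)}} = - \frac{87794}{\frac{6827}{196} \left(6 + \frac{6827}{196}\right)} = - \frac{87794}{\frac{6827}{196} \cdot \frac{8003}{196}} = - \frac{87794}{\frac{54636481}{38416}} = \left(-87794\right) \frac{38416}{54636481} = - \frac{3372694304}{54636481}$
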